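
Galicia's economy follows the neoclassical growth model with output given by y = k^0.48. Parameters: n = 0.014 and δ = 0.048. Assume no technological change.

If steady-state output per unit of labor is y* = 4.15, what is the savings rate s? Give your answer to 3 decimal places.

s ≈ 0.290

At the steady state, Δk = 0, so s·k^α = (n + δ)·k.
Since y* = [s/(n + δ)]^(α/(1−α)), we have s/(n + δ) = (y*)^((1−α)/α) = 4.15^1.0833 = 4.6723.
Therefore s = 4.6723 × (n + δ) = 4.6723 × 0.062 = 0.2897.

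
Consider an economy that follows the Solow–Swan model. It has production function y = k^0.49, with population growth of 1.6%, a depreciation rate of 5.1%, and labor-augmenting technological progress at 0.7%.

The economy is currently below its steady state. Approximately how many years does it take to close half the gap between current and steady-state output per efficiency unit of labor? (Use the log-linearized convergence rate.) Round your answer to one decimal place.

Near the steady state the convergence rate is λ = (1 − α)(n + g + δ).
λ = (1 − 0.49) × 0.074 = 0.51 × 0.074 = 0.03774
Half-life = ln 2 / λ = 0.6931 / 0.03774 ≈ 18.37 years

t_½ ≈ 18.4 years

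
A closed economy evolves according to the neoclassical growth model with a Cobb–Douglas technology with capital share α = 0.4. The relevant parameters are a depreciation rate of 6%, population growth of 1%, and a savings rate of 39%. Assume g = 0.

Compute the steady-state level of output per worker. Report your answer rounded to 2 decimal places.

y* = 3.14

At the steady state, Δk = 0, so s·k^α = (n + δ)·k.
Dividing both sides by k: k^(1−α) = s / (n + δ).
k^0.6 = 0.39 / (0.010 + 0.060) = 0.39 / 0.070 = 5.5714
k* = 5.5714^(1/0.6) ≈ 17.5095
y* = (k*)^α = 17.5095^0.4 ≈ 3.1427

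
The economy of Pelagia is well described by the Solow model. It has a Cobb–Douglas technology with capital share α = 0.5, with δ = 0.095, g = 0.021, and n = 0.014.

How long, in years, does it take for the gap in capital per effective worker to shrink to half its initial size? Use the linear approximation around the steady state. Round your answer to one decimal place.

half-life ≈ 10.7 years

Near the steady state the convergence rate is λ = (1 − α)(n + g + δ).
λ = (1 − 0.5) × 0.130 = 0.5 × 0.130 = 0.0650
Half-life = ln 2 / λ = 0.6931 / 0.0650 ≈ 10.66 years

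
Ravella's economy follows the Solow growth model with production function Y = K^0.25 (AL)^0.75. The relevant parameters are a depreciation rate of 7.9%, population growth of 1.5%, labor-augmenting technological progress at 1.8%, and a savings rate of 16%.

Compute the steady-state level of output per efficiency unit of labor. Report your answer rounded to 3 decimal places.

y* ≈ 1.126

At the steady state, Δk = 0, so s·k^α = (n + g + δ)·k.
Rearranging, k^(1−α) = s / (n + g + δ).
k^0.75 = 0.16 / (0.015 + 0.018 + 0.079) = 0.16 / 0.112 = 1.4286
k* = 1.4286^(1/0.75) ≈ 1.6090
y* = (k*)^α = 1.6090^0.25 ≈ 1.1263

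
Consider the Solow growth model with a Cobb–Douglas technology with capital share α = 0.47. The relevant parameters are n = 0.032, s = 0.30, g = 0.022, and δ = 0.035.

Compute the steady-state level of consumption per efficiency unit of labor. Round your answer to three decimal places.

At the steady state, Δk = 0, so s·k^α = (n + g + δ)·k.
Rearranging, k^(1−α) = s / (n + g + δ).
k^0.53 = 0.30 / (0.032 + 0.022 + 0.035) = 0.30 / 0.089 = 3.3708
k* = 3.3708^(1/0.53) ≈ 9.9020
y* = (k*)^α = 9.9020^0.47 ≈ 2.9376
c* = (1 − s)·y* = (1 − 0.30) × 2.9376 ≈ 2.0563

c* ≈ 2.056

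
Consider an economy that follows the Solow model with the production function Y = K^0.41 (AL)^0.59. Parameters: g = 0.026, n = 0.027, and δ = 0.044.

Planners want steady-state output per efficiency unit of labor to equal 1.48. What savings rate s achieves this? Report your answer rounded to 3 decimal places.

In steady state, investment equals break-even investment: s·k^α = (n + g + δ)·k.
Since y* = [s/(n + g + δ)]^(α/(1−α)), we have s/(n + g + δ) = (y*)^((1−α)/α) = 1.48^1.439 = 1.7580.
Therefore s = 1.7580 × (n + g + δ) = 1.7580 × 0.097 = 0.1705.

s ≈ 0.171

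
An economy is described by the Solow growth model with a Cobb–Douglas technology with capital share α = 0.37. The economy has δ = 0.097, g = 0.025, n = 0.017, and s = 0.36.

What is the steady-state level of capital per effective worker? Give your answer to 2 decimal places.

In steady state, investment equals break-even investment: s·k^α = (n + g + δ)·k.
Dividing both sides by k: k^(1−α) = s / (n + g + δ).
k^0.63 = 0.36 / (0.017 + 0.025 + 0.097) = 0.36 / 0.139 = 2.5899
k* = 2.5899^(1/0.63) ≈ 4.5290

k* = 4.53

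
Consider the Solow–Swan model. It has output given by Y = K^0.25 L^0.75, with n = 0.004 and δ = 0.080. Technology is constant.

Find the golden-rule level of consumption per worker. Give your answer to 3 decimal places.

At the golden rule, f'(k) = n + δ, so α·k^(α−1) = n + δ and k_gold = (α/(n + δ))^(1/(1−α)).
k_gold = (0.25/0.084)^(1/0.75) = 2.9762^1.3333 ≈ 4.2809
c_gold = f(k_gold) − (n + δ)·k_gold = 1.4384 − 0.084×4.2809 ≈ 1.0788

c_gold ≈ 1.079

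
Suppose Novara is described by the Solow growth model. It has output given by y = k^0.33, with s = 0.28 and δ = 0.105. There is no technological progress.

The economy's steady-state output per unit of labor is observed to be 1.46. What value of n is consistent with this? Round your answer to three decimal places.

In steady state, investment equals break-even investment: s·k^α = (n + δ)·k.
Since y* = [s/(n + δ)]^(α/(1−α)), we have s/(n + δ) = (y*)^((1−α)/α) = 1.46^2.0303 = 2.1562.
Therefore n + δ = s / 2.1562 = 0.28 / 2.1562 = 0.1299, so n = 0.1299 − 0.105 = 0.0249.

n ≈ 0.025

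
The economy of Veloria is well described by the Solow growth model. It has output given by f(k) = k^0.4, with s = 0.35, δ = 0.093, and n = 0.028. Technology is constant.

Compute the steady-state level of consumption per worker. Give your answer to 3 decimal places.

c* ≈ 1.320

At the steady state, Δk = 0, so s·k^α = (n + δ)·k.
Rearranging, k^(1−α) = s / (n + δ).
k^0.6 = 0.35 / (0.028 + 0.093) = 0.35 / 0.121 = 2.8926
k* = 2.8926^(1/0.6) ≈ 5.8724
y* = (k*)^α = 5.8724^0.4 ≈ 2.0301
c* = (1 − s)·y* = (1 − 0.35) × 2.0301 ≈ 1.3196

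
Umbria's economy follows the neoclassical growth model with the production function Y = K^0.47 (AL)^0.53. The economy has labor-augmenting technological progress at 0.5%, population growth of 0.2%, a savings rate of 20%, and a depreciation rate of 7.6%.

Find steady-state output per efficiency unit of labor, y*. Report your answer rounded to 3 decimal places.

y* = 2.181

At the steady state, Δk = 0, so s·k^α = (n + g + δ)·k.
Dividing both sides by k: k^(1−α) = s / (n + g + δ).
k^0.53 = 0.20 / (0.002 + 0.005 + 0.076) = 0.20 / 0.083 = 2.4096
k* = 2.4096^(1/0.53) ≈ 5.2559
y* = (k*)^α = 5.2559^0.47 ≈ 2.1812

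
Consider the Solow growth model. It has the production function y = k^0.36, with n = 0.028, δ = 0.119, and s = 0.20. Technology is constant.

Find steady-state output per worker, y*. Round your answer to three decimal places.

Steady state requires s·f(k) = (n + δ)·k, i.e. s·k^α = (n + δ)·k.
Dividing both sides by k: k^(1−α) = s / (n + δ).
k^0.64 = 0.20 / (0.028 + 0.119) = 0.20 / 0.147 = 1.3605
k* = 1.3605^(1/0.64) ≈ 1.6177
y* = (k*)^α = 1.6177^0.36 ≈ 1.1891

y* ≈ 1.189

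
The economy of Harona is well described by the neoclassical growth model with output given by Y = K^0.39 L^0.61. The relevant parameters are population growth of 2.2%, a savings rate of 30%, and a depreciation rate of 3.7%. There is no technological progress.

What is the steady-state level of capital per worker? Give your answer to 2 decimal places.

In steady state, investment equals break-even investment: s·k^α = (n + δ)·k.
Rearranging, k^(1−α) = s / (n + δ).
k^0.61 = 0.30 / (0.022 + 0.037) = 0.30 / 0.059 = 5.0847
k* = 5.0847^(1/0.61) ≈ 14.3818

k* ≈ 14.38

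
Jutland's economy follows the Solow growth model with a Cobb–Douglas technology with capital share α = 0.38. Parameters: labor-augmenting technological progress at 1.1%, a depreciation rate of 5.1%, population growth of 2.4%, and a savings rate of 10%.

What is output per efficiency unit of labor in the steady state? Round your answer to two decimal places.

Steady state requires s·f(k) = (n + g + δ)·k, i.e. s·k^α = (n + g + δ)·k.
Rearranging, k^(1−α) = s / (n + g + δ).
k^0.62 = 0.10 / (0.024 + 0.011 + 0.051) = 0.10 / 0.086 = 1.1628
k* = 1.1628^(1/0.62) ≈ 1.2754
y* = (k*)^α = 1.2754^0.38 ≈ 1.0968

y* ≈ 1.10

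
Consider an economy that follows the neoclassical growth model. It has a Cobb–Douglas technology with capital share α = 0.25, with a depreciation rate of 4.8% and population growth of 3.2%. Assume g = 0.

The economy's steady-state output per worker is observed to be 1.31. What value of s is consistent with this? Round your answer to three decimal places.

s ≈ 0.180

Steady state requires s·f(k) = (n + δ)·k, i.e. s·k^α = (n + δ)·k.
Since y* = [s/(n + δ)]^(α/(1−α)), we have s/(n + δ) = (y*)^((1−α)/α) = 1.31^3 = 2.2481.
Therefore s = 2.2481 × (n + δ) = 2.2481 × 0.080 = 0.1798.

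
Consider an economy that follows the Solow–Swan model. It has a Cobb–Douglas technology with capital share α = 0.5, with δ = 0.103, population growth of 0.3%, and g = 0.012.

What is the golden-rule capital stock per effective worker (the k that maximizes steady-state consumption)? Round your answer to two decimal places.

The golden rule sets f'(k) = n + g + δ, i.e. α·k^(α−1) = n + g + δ.
So k^(1−α) = α / (n + g + δ) = 0.5 / 0.118 = 4.2373.
k_gold = 4.2373^(1/0.5) ≈ 17.9547

k_gold ≈ 17.95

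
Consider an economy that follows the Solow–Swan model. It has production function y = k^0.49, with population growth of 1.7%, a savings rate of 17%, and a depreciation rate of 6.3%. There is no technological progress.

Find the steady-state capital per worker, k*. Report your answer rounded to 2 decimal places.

k* ≈ 4.38

Steady state requires s·f(k) = (n + δ)·k, i.e. s·k^α = (n + δ)·k.
Rearranging, k^(1−α) = s / (n + δ).
k^0.51 = 0.17 / (0.017 + 0.063) = 0.17 / 0.080 = 2.1250
k* = 2.1250^(1/0.51) ≈ 4.3841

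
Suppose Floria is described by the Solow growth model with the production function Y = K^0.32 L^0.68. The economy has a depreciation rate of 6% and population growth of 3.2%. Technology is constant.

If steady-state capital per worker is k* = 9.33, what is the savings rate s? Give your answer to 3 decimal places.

s ≈ 0.420

In steady state, investment equals break-even investment: s·k^α = (n + δ)·k.
So s / (n + δ) = (k*)^(1−α) = 9.33^0.68 = 4.5658.
Therefore s = 4.5658 × (n + δ) = 4.5658 × 0.092 = 0.4201.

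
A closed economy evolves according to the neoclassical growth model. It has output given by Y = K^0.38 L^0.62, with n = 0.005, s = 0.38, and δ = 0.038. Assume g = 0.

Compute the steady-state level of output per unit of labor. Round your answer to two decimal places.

y* ≈ 3.80

In steady state, investment equals break-even investment: s·k^α = (n + δ)·k.
Dividing both sides by k: k^(1−α) = s / (n + δ).
k^0.62 = 0.38 / (0.005 + 0.038) = 0.38 / 0.043 = 8.8372
k* = 8.8372^(1/0.62) ≈ 33.5980
y* = (k*)^α = 33.5980^0.38 ≈ 3.8019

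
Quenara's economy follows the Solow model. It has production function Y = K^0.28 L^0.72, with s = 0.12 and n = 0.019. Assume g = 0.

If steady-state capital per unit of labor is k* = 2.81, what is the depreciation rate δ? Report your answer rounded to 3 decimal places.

δ ≈ 0.038

In steady state, investment equals break-even investment: s·k^α = (n + δ)·k.
So s / (n + δ) = (k*)^(1−α) = 2.81^0.72 = 2.1041.
Therefore n + δ = s / 2.1041 = 0.12 / 2.1041 = 0.0570, so δ = 0.0570 − 0.019 = 0.0380.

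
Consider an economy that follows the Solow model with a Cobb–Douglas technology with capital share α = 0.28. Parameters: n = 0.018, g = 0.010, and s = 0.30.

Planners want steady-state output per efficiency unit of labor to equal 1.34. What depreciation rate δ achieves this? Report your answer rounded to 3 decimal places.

δ ≈ 0.113

In steady state, investment equals break-even investment: s·k^α = (n + g + δ)·k.
Since y* = [s/(n + g + δ)]^(α/(1−α)), we have s/(n + g + δ) = (y*)^((1−α)/α) = 1.34^2.5714 = 2.1224.
Therefore n + g + δ = s / 2.1224 = 0.30 / 2.1224 = 0.1413, so δ = 0.1413 − 0.028 = 0.1133.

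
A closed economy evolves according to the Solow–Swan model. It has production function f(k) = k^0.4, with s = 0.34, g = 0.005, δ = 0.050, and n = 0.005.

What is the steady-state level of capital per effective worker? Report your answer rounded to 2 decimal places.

At the steady state, Δk = 0, so s·k^α = (n + g + δ)·k.
Rearranging, k^(1−α) = s / (n + g + δ).
k^0.6 = 0.34 / (0.005 + 0.005 + 0.050) = 0.34 / 0.060 = 5.6667
k* = 5.6667^(1/0.6) ≈ 18.0115

k* ≈ 18.01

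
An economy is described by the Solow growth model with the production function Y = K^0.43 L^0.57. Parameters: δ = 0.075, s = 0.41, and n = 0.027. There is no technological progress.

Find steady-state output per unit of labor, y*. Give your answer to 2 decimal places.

At the steady state, Δk = 0, so s·k^α = (n + δ)·k.
Dividing both sides by k: k^(1−α) = s / (n + δ).
k^0.57 = 0.41 / (0.027 + 0.075) = 0.41 / 0.102 = 4.0196
k* = 4.0196^(1/0.57) ≈ 11.4807
y* = (k*)^α = 11.4807^0.43 ≈ 2.8562

y* ≈ 2.86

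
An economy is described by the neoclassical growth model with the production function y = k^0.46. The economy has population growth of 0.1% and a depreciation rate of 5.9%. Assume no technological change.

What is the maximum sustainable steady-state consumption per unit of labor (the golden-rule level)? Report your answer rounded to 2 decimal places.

At the golden rule, f'(k) = n + δ, so α·k^(α−1) = n + δ and k_gold = (α/(n + δ))^(1/(1−α)).
k_gold = (0.46/0.060)^(1/0.54) = 7.6667^1.8519 ≈ 43.4717
c_gold = f(k_gold) − (n + δ)·k_gold = 5.6699 − 0.060×43.4717 ≈ 3.0616

c_gold ≈ 3.06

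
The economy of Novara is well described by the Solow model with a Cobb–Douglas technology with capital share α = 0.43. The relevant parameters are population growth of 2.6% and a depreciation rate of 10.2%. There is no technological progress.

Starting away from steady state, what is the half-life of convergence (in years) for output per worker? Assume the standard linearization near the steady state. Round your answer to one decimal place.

Near the steady state the convergence rate is λ = (1 − α)(n + δ).
λ = (1 − 0.43) × 0.128 = 0.57 × 0.128 = 0.07296
Half-life = ln 2 / λ = 0.6931 / 0.07296 ≈ 9.50 years

about 9.5 years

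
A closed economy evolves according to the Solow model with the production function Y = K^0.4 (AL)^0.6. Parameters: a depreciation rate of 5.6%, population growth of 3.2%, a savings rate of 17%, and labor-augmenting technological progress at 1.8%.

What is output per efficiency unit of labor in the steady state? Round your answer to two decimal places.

y* ≈ 1.37

At the steady state, Δk = 0, so s·k^α = (n + g + δ)·k.
Dividing both sides by k: k^(1−α) = s / (n + g + δ).
k^0.6 = 0.17 / (0.032 + 0.018 + 0.056) = 0.17 / 0.106 = 1.6038
k* = 1.6038^(1/0.6) ≈ 2.1974
y* = (k*)^α = 2.1974^0.4 ≈ 1.3701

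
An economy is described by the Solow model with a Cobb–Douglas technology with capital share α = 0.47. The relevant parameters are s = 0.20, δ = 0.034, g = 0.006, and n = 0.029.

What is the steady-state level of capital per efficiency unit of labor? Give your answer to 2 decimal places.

k* = 7.45

At the steady state, Δk = 0, so s·k^α = (n + g + δ)·k.
Rearranging, k^(1−α) = s / (n + g + δ).
k^0.53 = 0.20 / (0.029 + 0.006 + 0.034) = 0.20 / 0.069 = 2.8986
k* = 2.8986^(1/0.53) ≈ 7.4482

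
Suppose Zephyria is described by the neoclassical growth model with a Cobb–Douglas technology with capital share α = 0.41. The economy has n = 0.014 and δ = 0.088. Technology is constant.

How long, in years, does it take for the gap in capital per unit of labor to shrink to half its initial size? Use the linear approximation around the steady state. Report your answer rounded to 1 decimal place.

Near the steady state the convergence rate is λ = (1 − α)(n + δ).
λ = (1 − 0.41) × 0.102 = 0.59 × 0.102 = 0.06018
Half-life = ln 2 / λ = 0.6931 / 0.06018 ≈ 11.52 years

t_½ ≈ 11.5 years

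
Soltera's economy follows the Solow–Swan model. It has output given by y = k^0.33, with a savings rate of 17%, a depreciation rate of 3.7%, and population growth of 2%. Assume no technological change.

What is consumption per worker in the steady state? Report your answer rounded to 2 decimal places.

In steady state, investment equals break-even investment: s·k^α = (n + δ)·k.
Dividing both sides by k: k^(1−α) = s / (n + δ).
k^0.67 = 0.17 / (0.020 + 0.037) = 0.17 / 0.057 = 2.9825
k* = 2.9825^(1/0.67) ≈ 5.1089
y* = (k*)^α = 5.1089^0.33 ≈ 1.7130
c* = (1 − s)·y* = (1 − 0.17) × 1.7130 ≈ 1.4218

c* ≈ 1.42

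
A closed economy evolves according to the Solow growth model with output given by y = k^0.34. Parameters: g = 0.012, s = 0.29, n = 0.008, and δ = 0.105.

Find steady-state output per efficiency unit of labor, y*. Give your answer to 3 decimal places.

y* ≈ 1.543

In steady state, investment equals break-even investment: s·k^α = (n + g + δ)·k.
Rearranging, k^(1−α) = s / (n + g + δ).
k^0.66 = 0.29 / (0.008 + 0.012 + 0.105) = 0.29 / 0.125 = 2.3200
k* = 2.3200^(1/0.66) ≈ 3.5791
y* = (k*)^α = 3.5791^0.34 ≈ 1.5427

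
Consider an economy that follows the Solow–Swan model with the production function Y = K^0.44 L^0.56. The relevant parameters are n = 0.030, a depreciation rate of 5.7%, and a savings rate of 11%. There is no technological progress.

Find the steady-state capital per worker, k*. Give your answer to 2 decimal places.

k* ≈ 1.52

In steady state, investment equals break-even investment: s·k^α = (n + δ)·k.
Dividing both sides by k: k^(1−α) = s / (n + δ).
k^0.56 = 0.11 / (0.030 + 0.057) = 0.11 / 0.087 = 1.2644
k* = 1.2644^(1/0.56) ≈ 1.5203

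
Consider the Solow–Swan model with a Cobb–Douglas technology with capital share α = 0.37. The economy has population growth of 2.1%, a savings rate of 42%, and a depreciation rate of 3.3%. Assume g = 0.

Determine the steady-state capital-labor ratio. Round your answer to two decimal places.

k* ≈ 25.95

In steady state, investment equals break-even investment: s·k^α = (n + δ)·k.
Dividing both sides by k: k^(1−α) = s / (n + δ).
k^0.63 = 0.42 / (0.021 + 0.033) = 0.42 / 0.054 = 7.7778
k* = 7.7778^(1/0.63) ≈ 25.9453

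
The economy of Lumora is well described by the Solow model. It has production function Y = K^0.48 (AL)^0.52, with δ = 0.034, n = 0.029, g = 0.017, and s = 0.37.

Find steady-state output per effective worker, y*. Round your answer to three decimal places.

y* = 4.111

At the steady state, Δk = 0, so s·k^α = (n + g + δ)·k.
Dividing both sides by k: k^(1−α) = s / (n + g + δ).
k^0.52 = 0.37 / (0.029 + 0.017 + 0.034) = 0.37 / 0.080 = 4.6250
k* = 4.6250^(1/0.52) ≈ 19.0135
y* = (k*)^α = 19.0135^0.48 ≈ 4.1110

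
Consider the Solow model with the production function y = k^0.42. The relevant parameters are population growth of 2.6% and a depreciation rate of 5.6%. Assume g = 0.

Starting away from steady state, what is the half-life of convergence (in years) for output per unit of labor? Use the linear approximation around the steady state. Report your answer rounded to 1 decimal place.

Near the steady state the convergence rate is λ = (1 − α)(n + δ).
λ = (1 − 0.42) × 0.082 = 0.58 × 0.082 = 0.04756
Half-life = ln 2 / λ = 0.6931 / 0.04756 ≈ 14.57 years

t_½ ≈ 14.6 years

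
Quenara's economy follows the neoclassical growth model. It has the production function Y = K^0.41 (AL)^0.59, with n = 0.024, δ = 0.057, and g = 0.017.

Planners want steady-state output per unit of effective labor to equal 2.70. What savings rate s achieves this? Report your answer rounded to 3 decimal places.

s ≈ 0.409

Steady state requires s·f(k) = (n + g + δ)·k, i.e. s·k^α = (n + g + δ)·k.
Since y* = [s/(n + g + δ)]^(α/(1−α)), we have s/(n + g + δ) = (y*)^((1−α)/α) = 2.70^1.439 = 4.1757.
Therefore s = 4.1757 × (n + g + δ) = 4.1757 × 0.098 = 0.4092.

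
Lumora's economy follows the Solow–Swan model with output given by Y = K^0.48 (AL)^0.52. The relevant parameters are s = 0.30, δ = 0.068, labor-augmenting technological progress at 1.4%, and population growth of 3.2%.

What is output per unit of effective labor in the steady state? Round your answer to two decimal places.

y* ≈ 2.44

Steady state requires s·f(k) = (n + g + δ)·k, i.e. s·k^α = (n + g + δ)·k.
Rearranging, k^(1−α) = s / (n + g + δ).
k^0.52 = 0.30 / (0.032 + 0.014 + 0.068) = 0.30 / 0.114 = 2.6316
k* = 2.6316^(1/0.52) ≈ 6.4286
y* = (k*)^α = 6.4286^0.48 ≈ 2.4428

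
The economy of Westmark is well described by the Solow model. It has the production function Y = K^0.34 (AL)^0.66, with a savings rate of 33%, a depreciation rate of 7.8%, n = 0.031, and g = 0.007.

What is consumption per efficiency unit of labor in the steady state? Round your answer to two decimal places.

c* = 1.15

In steady state, investment equals break-even investment: s·k^α = (n + g + δ)·k.
Dividing both sides by k: k^(1−α) = s / (n + g + δ).
k^0.66 = 0.33 / (0.031 + 0.007 + 0.078) = 0.33 / 0.116 = 2.8448
k* = 2.8448^(1/0.66) ≈ 4.8748
y* = (k*)^α = 4.8748^0.34 ≈ 1.7136
c* = (1 − s)·y* = (1 − 0.33) × 1.7136 ≈ 1.1481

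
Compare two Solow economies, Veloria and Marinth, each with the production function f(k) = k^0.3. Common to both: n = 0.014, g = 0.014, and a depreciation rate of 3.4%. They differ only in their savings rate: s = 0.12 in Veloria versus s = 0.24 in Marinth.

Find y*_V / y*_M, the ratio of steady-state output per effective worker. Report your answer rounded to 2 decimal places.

y*_V / y*_M ≈ 0.74

Steady-state y* = [s/(n + g + δ)]^(α/(1−α)), so the ratio is [ (s_V/(n + g + δ)_V) / (s_M/(n + g + δ)_M) ]^0.4286.
s_V/(n + g + δ)_V = 0.12/0.062 = 1.9355; s_M/(n + g + δ)_M = 0.24/0.062 = 3.8710.
Ratio = (1.9355/3.8710)^0.4286 = 0.5000^0.4286 ≈ 0.7430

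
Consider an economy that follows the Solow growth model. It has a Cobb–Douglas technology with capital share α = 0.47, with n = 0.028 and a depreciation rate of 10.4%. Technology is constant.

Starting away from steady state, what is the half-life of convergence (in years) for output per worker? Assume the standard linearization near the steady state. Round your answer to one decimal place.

Near the steady state the convergence rate is λ = (1 − α)(n + δ).
λ = (1 − 0.47) × 0.132 = 0.53 × 0.132 = 0.06996
Half-life = ln 2 / λ = 0.6931 / 0.06996 ≈ 9.91 years

about 9.9 years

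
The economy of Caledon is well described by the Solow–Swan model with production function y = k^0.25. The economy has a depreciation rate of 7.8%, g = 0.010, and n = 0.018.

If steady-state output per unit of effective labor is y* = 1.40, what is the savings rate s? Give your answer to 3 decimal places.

s ≈ 0.291

Steady state requires s·f(k) = (n + g + δ)·k, i.e. s·k^α = (n + g + δ)·k.
Since y* = [s/(n + g + δ)]^(α/(1−α)), we have s/(n + g + δ) = (y*)^((1−α)/α) = 1.40^3 = 2.7440.
Therefore s = 2.7440 × (n + g + δ) = 2.7440 × 0.106 = 0.2909.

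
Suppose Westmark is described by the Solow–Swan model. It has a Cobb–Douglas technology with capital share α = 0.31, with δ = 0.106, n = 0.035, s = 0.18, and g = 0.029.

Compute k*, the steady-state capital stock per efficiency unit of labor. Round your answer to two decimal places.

k* = 1.09

Steady state requires s·f(k) = (n + g + δ)·k, i.e. s·k^α = (n + g + δ)·k.
Rearranging, k^(1−α) = s / (n + g + δ).
k^0.69 = 0.18 / (0.035 + 0.029 + 0.106) = 0.18 / 0.170 = 1.0588
k* = 1.0588^(1/0.69) ≈ 1.0863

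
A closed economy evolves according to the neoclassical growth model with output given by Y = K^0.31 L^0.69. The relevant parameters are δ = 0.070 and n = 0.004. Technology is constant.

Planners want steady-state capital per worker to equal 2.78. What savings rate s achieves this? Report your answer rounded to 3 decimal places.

At the steady state, Δk = 0, so s·k^α = (n + δ)·k.
So s / (n + δ) = (k*)^(1−α) = 2.78^0.69 = 2.0248.
Therefore s = 2.0248 × (n + δ) = 2.0248 × 0.074 = 0.1498.

s ≈ 0.150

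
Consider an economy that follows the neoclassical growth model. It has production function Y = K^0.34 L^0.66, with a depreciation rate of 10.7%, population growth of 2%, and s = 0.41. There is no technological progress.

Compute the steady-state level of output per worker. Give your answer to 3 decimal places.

Steady state requires s·f(k) = (n + δ)·k, i.e. s·k^α = (n + δ)·k.
Dividing both sides by k: k^(1−α) = s / (n + δ).
k^0.66 = 0.41 / (0.020 + 0.107) = 0.41 / 0.127 = 3.2283
k* = 3.2283^(1/0.66) ≈ 5.9044
y* = (k*)^α = 5.9044^0.34 ≈ 1.8289

y* ≈ 1.829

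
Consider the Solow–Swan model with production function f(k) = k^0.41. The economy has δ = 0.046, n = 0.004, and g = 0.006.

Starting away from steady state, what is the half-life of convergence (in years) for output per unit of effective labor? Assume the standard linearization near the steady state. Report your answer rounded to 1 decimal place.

Near the steady state the convergence rate is λ = (1 − α)(n + g + δ).
λ = (1 − 0.41) × 0.056 = 0.59 × 0.056 = 0.03304
Half-life = ln 2 / λ = 0.6931 / 0.03304 ≈ 20.98 years

about 21.0 years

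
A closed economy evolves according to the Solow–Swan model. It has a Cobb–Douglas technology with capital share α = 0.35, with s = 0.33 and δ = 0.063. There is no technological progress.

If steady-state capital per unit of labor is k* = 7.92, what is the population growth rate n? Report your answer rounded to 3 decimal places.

n ≈ 0.023

In steady state, investment equals break-even investment: s·k^α = (n + δ)·k.
So s / (n + δ) = (k*)^(1−α) = 7.92^0.65 = 3.8386.
Therefore n + δ = s / 3.8386 = 0.33 / 3.8386 = 0.0860, so n = 0.0860 − 0.063 = 0.0230.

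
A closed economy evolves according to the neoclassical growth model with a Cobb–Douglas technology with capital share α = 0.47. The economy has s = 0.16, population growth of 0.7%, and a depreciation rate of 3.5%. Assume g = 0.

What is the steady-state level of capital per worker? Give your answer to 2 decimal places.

In steady state, investment equals break-even investment: s·k^α = (n + δ)·k.
Dividing both sides by k: k^(1−α) = s / (n + δ).
k^0.53 = 0.16 / (0.007 + 0.035) = 0.16 / 0.042 = 3.8095
k* = 3.8095^(1/0.53) ≈ 12.4732

k* = 12.47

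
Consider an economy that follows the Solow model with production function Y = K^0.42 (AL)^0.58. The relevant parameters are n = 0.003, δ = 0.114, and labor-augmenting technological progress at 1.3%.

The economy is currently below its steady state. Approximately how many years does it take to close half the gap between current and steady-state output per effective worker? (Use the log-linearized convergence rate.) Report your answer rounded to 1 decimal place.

about 9.2 years

Near the steady state the convergence rate is λ = (1 − α)(n + g + δ).
λ = (1 − 0.42) × 0.130 = 0.58 × 0.130 = 0.0754
Half-life = ln 2 / λ = 0.6931 / 0.0754 ≈ 9.19 years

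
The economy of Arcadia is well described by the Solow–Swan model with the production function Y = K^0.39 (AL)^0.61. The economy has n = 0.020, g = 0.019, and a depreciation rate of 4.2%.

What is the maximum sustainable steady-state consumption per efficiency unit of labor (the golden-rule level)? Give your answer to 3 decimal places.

c_gold ≈ 1.666

At the golden rule, f'(k) = n + g + δ, so α·k^(α−1) = n + g + δ and k_gold = (α/(n + g + δ))^(1/(1−α)).
k_gold = (0.39/0.081)^(1/0.61) = 4.8148^1.6393 ≈ 13.1508
c_gold = f(k_gold) − (n + g + δ)·k_gold = 2.7314 − 0.081×13.1508 ≈ 1.6662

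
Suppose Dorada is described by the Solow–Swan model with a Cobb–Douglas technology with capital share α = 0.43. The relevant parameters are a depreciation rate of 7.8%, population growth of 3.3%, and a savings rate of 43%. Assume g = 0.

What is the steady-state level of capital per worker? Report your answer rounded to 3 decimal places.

At the steady state, Δk = 0, so s·k^α = (n + δ)·k.
Rearranging, k^(1−α) = s / (n + δ).
k^0.57 = 0.43 / (0.033 + 0.078) = 0.43 / 0.111 = 3.8739
k* = 3.8739^(1/0.57) ≈ 10.7607

k* ≈ 10.761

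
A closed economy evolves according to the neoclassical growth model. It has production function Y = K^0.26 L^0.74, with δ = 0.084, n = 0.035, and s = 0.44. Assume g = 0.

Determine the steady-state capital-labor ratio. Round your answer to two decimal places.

Steady state requires s·f(k) = (n + δ)·k, i.e. s·k^α = (n + δ)·k.
Dividing both sides by k: k^(1−α) = s / (n + δ).
k^0.74 = 0.44 / (0.035 + 0.084) = 0.44 / 0.119 = 3.6975
k* = 3.6975^(1/0.74) ≈ 5.8539

k* ≈ 5.85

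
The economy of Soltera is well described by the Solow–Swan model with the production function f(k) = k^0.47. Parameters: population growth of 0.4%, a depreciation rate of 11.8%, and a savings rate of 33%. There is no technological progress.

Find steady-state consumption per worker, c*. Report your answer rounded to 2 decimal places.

c* ≈ 1.62

In steady state, investment equals break-even investment: s·k^α = (n + δ)·k.
Rearranging, k^(1−α) = s / (n + δ).
k^0.53 = 0.33 / (0.004 + 0.118) = 0.33 / 0.122 = 2.7049
k* = 2.7049^(1/0.53) ≈ 6.5370
y* = (k*)^α = 6.5370^0.47 ≈ 2.4167
c* = (1 − s)·y* = (1 − 0.33) × 2.4167 ≈ 1.6192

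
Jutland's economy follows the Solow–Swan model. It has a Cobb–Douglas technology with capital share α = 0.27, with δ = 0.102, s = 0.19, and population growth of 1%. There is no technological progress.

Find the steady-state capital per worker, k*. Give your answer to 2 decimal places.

k* = 2.06

At the steady state, Δk = 0, so s·k^α = (n + δ)·k.
Dividing both sides by k: k^(1−α) = s / (n + δ).
k^0.73 = 0.19 / (0.010 + 0.102) = 0.19 / 0.112 = 1.6964
k* = 1.6964^(1/0.73) ≈ 2.0626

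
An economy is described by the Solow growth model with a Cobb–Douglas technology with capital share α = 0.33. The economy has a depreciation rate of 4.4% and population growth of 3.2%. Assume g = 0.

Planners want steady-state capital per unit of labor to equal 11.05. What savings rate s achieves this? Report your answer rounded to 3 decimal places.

Steady state requires s·f(k) = (n + δ)·k, i.e. s·k^α = (n + δ)·k.
So s / (n + δ) = (k*)^(1−α) = 11.05^0.67 = 5.0010.
Therefore s = 5.0010 × (n + δ) = 5.0010 × 0.076 = 0.3801.

s ≈ 0.380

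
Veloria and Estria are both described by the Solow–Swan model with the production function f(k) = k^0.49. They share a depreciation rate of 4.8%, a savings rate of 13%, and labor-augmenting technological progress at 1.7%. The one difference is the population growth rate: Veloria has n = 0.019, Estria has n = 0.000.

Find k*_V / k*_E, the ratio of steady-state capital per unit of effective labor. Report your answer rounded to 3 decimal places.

ratio ≈ 0.605

Steady-state k* = [s/(n + g + δ)]^(1/(1−α)), so the ratio is [ (s_V/(n + g + δ)_V) / (s_E/(n + g + δ)_E) ]^1.9608.
s_V/(n + g + δ)_V = 0.13/0.084 = 1.5476; s_E/(n + g + δ)_E = 0.13/0.065 = 2.0000.
Ratio = (1.5476/2.0000)^1.9608 = 0.7738^1.9608 ≈ 0.6048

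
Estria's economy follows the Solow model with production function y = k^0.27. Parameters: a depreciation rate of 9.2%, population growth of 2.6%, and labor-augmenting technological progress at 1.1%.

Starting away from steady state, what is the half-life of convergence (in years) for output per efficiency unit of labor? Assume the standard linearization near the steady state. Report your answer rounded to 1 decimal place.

Near the steady state the convergence rate is λ = (1 − α)(n + g + δ).
λ = (1 − 0.27) × 0.129 = 0.73 × 0.129 = 0.09417
Half-life = ln 2 / λ = 0.6931 / 0.09417 ≈ 7.36 years

half-life ≈ 7.4 years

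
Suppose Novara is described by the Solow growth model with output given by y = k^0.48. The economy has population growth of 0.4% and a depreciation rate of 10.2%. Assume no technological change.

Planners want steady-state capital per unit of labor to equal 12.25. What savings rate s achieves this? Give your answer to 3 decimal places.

s ≈ 0.390

In steady state, investment equals break-even investment: s·k^α = (n + δ)·k.
So s / (n + δ) = (k*)^(1−α) = 12.25^0.52 = 3.6799.
Therefore s = 3.6799 × (n + δ) = 3.6799 × 0.106 = 0.3901.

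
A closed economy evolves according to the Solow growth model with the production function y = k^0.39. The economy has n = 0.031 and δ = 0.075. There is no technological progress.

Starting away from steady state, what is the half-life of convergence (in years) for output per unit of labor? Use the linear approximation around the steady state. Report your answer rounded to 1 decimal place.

about 10.7 years

Near the steady state the convergence rate is λ = (1 − α)(n + δ).
λ = (1 − 0.39) × 0.106 = 0.61 × 0.106 = 0.06466
Half-life = ln 2 / λ = 0.6931 / 0.06466 ≈ 10.72 years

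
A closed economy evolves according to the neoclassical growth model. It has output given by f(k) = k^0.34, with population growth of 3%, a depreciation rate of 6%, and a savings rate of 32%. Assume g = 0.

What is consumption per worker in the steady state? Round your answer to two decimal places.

c* = 1.31

In steady state, investment equals break-even investment: s·k^α = (n + δ)·k.
Dividing both sides by k: k^(1−α) = s / (n + δ).
k^0.66 = 0.32 / (0.030 + 0.060) = 0.32 / 0.090 = 3.5556
k* = 3.5556^(1/0.66) ≈ 6.8347
y* = (k*)^α = 6.8347^0.34 ≈ 1.9222
c* = (1 − s)·y* = (1 − 0.32) × 1.9222 ≈ 1.3071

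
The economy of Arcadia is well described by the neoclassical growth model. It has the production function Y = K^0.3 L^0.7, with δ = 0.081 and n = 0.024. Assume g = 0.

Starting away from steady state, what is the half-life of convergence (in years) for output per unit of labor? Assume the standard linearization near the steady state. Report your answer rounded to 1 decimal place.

Near the steady state the convergence rate is λ = (1 − α)(n + δ).
λ = (1 − 0.3) × 0.105 = 0.7 × 0.105 = 0.0735
Half-life = ln 2 / λ = 0.6931 / 0.0735 ≈ 9.43 years

half-life ≈ 9.4 years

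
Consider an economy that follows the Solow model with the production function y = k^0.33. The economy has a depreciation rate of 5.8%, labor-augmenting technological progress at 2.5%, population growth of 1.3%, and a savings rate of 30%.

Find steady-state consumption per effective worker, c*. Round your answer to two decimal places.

At the steady state, Δk = 0, so s·k^α = (n + g + δ)·k.
Rearranging, k^(1−α) = s / (n + g + δ).
k^0.67 = 0.30 / (0.013 + 0.025 + 0.058) = 0.30 / 0.096 = 3.1250
k* = 3.1250^(1/0.67) ≈ 5.4775
y* = (k*)^α = 5.4775^0.33 ≈ 1.7528
c* = (1 − s)·y* = (1 − 0.30) × 1.7528 ≈ 1.2270

c* = 1.23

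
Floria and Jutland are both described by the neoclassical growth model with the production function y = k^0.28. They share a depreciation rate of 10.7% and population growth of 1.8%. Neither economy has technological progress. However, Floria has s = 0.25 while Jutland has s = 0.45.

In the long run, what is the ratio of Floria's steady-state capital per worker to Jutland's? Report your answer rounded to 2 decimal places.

ratio ≈ 0.44

Steady-state k* = [s/(n + δ)]^(1/(1−α)), so the ratio is [ (s_F/(n + δ)_F) / (s_J/(n + δ)_J) ]^1.3889.
s_F/(n + δ)_F = 0.25/0.125 = 2.0000; s_J/(n + δ)_J = 0.45/0.125 = 3.6000.
Ratio = (2.0000/3.6000)^1.3889 = 0.5556^1.3889 ≈ 0.4421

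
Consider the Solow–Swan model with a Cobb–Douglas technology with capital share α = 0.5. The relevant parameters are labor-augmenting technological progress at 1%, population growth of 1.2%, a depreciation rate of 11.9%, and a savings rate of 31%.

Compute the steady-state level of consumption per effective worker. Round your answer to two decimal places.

In steady state, investment equals break-even investment: s·k^α = (n + g + δ)·k.
Rearranging, k^(1−α) = s / (n + g + δ).
k^0.5 = 0.31 / (0.012 + 0.010 + 0.119) = 0.31 / 0.141 = 2.1986
k* = 2.1986^(1/0.5) ≈ 4.8338
y* = (k*)^α = 4.8338^0.5 ≈ 2.1986
c* = (1 − s)·y* = (1 − 0.31) × 2.1986 ≈ 1.5170

c* = 1.52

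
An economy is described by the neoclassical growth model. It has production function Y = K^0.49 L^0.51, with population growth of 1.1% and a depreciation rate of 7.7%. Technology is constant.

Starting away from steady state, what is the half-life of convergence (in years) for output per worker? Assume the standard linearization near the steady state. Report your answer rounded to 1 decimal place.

t_½ ≈ 15.4 years

Near the steady state the convergence rate is λ = (1 − α)(n + δ).
λ = (1 − 0.49) × 0.088 = 0.51 × 0.088 = 0.04488
Half-life = ln 2 / λ = 0.6931 / 0.04488 ≈ 15.44 years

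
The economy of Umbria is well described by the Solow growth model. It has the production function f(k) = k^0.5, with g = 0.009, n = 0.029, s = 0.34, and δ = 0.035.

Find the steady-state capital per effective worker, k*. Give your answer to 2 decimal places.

Steady state requires s·f(k) = (n + g + δ)·k, i.e. s·k^α = (n + g + δ)·k.
Dividing both sides by k: k^(1−α) = s / (n + g + δ).
k^0.5 = 0.34 / (0.029 + 0.009 + 0.035) = 0.34 / 0.073 = 4.6575
k* = 4.6575^(1/0.5) ≈ 21.6923

k* = 21.69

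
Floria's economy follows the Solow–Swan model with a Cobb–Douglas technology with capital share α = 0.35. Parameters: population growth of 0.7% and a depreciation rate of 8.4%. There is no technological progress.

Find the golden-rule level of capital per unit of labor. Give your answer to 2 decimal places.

The golden rule sets f'(k) = n + δ, i.e. α·k^(α−1) = n + δ.
So k^(1−α) = α / (n + δ) = 0.35 / 0.091 = 3.8462.
k_gold = 3.8462^(1/0.65) ≈ 7.9442

k_gold ≈ 7.94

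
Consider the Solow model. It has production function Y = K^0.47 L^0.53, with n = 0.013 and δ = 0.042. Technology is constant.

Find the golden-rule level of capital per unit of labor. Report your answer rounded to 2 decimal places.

The golden rule sets f'(k) = n + δ, i.e. α·k^(α−1) = n + δ.
So k^(1−α) = α / (n + δ) = 0.47 / 0.055 = 8.5455.
k_gold = 8.5455^(1/0.53) ≈ 57.2790

k_gold ≈ 57.28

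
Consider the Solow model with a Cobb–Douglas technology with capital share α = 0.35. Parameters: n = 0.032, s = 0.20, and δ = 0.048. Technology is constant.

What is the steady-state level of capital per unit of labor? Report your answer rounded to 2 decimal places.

In steady state, investment equals break-even investment: s·k^α = (n + δ)·k.
Dividing both sides by k: k^(1−α) = s / (n + δ).
k^0.65 = 0.20 / (0.032 + 0.048) = 0.20 / 0.080 = 2.5000
k* = 2.5000^(1/0.65) ≈ 4.0946

k* ≈ 4.09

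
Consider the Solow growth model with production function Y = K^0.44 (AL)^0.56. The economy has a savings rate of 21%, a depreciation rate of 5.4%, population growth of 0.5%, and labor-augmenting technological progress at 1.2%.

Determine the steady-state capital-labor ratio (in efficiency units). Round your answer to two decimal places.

Steady state requires s·f(k) = (n + g + δ)·k, i.e. s·k^α = (n + g + δ)·k.
Dividing both sides by k: k^(1−α) = s / (n + g + δ).
k^0.56 = 0.21 / (0.005 + 0.012 + 0.054) = 0.21 / 0.071 = 2.9577
k* = 2.9577^(1/0.56) ≈ 6.9341

k* ≈ 6.93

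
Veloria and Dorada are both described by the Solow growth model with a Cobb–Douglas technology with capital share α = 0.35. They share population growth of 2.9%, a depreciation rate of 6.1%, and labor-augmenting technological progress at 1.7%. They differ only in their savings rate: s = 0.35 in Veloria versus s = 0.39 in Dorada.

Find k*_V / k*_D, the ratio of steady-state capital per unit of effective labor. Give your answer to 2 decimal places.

Steady-state k* = [s/(n + g + δ)]^(1/(1−α)), so the ratio is [ (s_V/(n + g + δ)_V) / (s_D/(n + g + δ)_D) ]^1.5385.
s_V/(n + g + δ)_V = 0.35/0.107 = 3.2710; s_D/(n + g + δ)_D = 0.39/0.107 = 3.6449.
Ratio = (3.2710/3.6449)^1.5385 = 0.8974^1.5385 ≈ 0.8466

ratio ≈ 0.85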